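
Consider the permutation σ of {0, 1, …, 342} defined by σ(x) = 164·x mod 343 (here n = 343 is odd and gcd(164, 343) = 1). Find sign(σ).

-1

Orbit of 74 under x↦164x: [74, 131, 218, 80, 86, 41, 207]… (length divides ord_343(164)).
Decompose π into cycles: lengths [294, 42, 6, 1] (4 cycles, including the fixed point 0).
With 4 cycles on 343 points, sign = (−1)^{343−4} = -1.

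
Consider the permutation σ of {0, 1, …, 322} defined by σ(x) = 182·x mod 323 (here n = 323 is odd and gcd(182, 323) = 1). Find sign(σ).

Start at x=315: 315 → 159 → 191 → 201 → 83 → 248 → 239 → … (one orbit).
Cycle type of π: 48×6 + 16 + 3×6 + 1; total 14 cycles.
sign(π) = (−1)^{n − #cycles} = (−1)^{323−14} = (−1)^309 = -1.
Check: (182/323) = -1 by Zolotarev.

-1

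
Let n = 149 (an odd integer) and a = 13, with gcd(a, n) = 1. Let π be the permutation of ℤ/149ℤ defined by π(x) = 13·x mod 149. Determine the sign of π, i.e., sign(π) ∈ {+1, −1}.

-1

Orbit of 37 under x↦13x: [37, 34, 144, 84, 49, 41, 86]… (length divides ord_149(13)).
Decompose π into cycles: lengths [148, 1] (2 cycles, including the fixed point 0).
n − c = 149 − 2 = 147; sign = (−1)^147 = -1.
Check: (13/149) = -1 by Zolotarev.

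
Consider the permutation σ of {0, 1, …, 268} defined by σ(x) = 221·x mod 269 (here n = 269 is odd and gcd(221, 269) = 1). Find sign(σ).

Trace 94: π^k(94) = [94, 61, 31, 126, 139, 53, 146] for k=0..6.
Cycle lengths of π_221 on ℤ/269ℤ: [268, 1]; 2 cycles in total.
With 2 cycles on 269 points, sign = (−1)^{269−2} = -1.

-1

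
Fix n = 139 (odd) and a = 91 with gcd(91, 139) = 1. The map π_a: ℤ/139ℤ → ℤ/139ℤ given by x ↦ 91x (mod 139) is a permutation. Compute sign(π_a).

+1

Start at x=57: 57 → 44 → 112 → 45 → 64 → 125 → 116 → … (one orbit).
Decompose π into cycles: lengths [23, 23, 23, 23, 23, 23, 1] (7 cycles, including the fixed point 0).
n − c = 139 − 7 = 132; sign = (−1)^132 = +1.
The Jacobi symbol (91|139) = +1 (Zolotarev) agrees.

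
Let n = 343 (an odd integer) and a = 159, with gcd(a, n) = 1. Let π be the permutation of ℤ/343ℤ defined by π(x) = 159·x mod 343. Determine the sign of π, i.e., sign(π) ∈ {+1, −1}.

Start at x=263: 263 → 314 → 191 → 185 → 260 → 180 → 151 → … (one orbit).
The orbit structure of x ↦ 159x mod 343: 4 orbits of sizes [294, 42, 6, 1].
4 cycles on 343: each ℓ→(−1)^(ℓ−1), product (−1)^339 = -1.
(159|343)_J = -1 (Zolotarev's lemma cross-check).

-1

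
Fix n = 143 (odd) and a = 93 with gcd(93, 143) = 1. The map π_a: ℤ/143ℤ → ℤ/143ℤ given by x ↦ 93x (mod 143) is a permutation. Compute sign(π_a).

Orbit of 37 under x↦93x: [37, 9, 122, 49, 124, 92, 119]… (length divides ord_143(93)).
6 cycles of lengths [60, 60, 12, 5, 5, 1].
143 − 6 = 137 transpositions; sign(π) = (−1)^137 = -1.

-1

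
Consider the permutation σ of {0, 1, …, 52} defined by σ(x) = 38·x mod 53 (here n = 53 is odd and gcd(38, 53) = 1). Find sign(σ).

+1

Start at x=13: 13 → 17 → 10 → 9 → 24 → 11 → 47 → … (one orbit).
Cycle type of π: 26×2 + 1; total 3 cycles.
Σ(ℓ_i−1) = 53−3 = 50; sign = (−1)^50 = +1.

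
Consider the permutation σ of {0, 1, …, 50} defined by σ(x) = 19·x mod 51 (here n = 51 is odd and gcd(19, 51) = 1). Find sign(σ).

Start at x=19: 19 → 4 → 25 → 16 → 49 → 13 → 43 → … (one orbit).
Decompose π into cycles: lengths [8, 8, 8, 8, 8, 8, 1, 1, 1] (9 cycles, including the fixed point 0).
n − c = 51 − 9 = 42; sign = (−1)^42 = +1.
Zolotarev: (19|51) = +1, matching the cycle-count sign.

+1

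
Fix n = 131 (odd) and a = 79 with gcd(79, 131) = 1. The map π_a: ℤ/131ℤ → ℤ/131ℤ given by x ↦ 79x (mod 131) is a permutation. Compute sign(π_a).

Orbit of 45 under x↦79x: [45, 18, 112, 71, 107, 69, 80]… (length divides ord_131(79)).
Decompose π into cycles: lengths [26, 26, 26, 26, 26, 1] (6 cycles, including the fixed point 0).
6 cycles on 131: each ℓ→(−1)^(ℓ−1), product (−1)^125 = -1.

-1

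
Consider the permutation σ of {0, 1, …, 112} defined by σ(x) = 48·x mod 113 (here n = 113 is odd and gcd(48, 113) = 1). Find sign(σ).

-1

Start at x=78: 78 → 15 → 42 → 95 → 40 → 112 → 65 → … (one orbit).
Cycle lengths of π_48 on ℤ/113ℤ: [16, 16, 16, 16, 16, 16, 16, 1]; 8 cycles in total.
n − c = 113 − 8 = 105; sign = (−1)^105 = -1.
(48|113)_J = -1 (Zolotarev's lemma cross-check).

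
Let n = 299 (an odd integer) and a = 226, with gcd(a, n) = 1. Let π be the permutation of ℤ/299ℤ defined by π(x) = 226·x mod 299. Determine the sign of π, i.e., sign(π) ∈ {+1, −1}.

Start at x=233: 233 → 34 → 209 → 291 → 285 → 125 → 144 → … (one orbit).
The orbit structure of x ↦ 226x mod 299: 11 orbits of sizes [44, 44, 44, 44, 44, 44, 22, 4, 4, 4, 1].
n − c = 299 − 11 = 288; sign = (−1)^288 = +1.
Via Zolotarev, sign(π_{226}) = (226|299) = +1.

+1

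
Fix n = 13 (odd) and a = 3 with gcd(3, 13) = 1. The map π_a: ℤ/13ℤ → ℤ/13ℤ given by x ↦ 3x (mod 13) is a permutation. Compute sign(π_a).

+1

Trace 9: π^k(9) = [9, 1, 3] for k=0..2.
The orbit structure of x ↦ 3x mod 13: 5 orbits of sizes [3, 3, 3, 3, 1].
sign(π) = (−1)^{n − #cycles} = (−1)^{13−5} = (−1)^8 = +1.
Via Zolotarev, sign(π_{3}) = (3|13) = +1.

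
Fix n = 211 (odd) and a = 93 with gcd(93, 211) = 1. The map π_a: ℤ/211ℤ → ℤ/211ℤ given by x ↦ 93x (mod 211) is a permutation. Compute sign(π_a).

+1

Start at x=100: 100 → 16 → 11 → 179 → 189 → 64 → 44 → … (one orbit).
3 cycles of lengths [105, 105, 1].
211 − 3 = 208 transpositions; sign(π) = (−1)^208 = +1.
The Jacobi symbol (93|211) = +1 (Zolotarev) agrees.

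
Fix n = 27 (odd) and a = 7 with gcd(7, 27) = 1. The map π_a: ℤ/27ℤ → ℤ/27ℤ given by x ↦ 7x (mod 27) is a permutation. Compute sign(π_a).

Trace 22: π^k(22) = [22, 19, 25, 13, 10, 16, 4] for k=0..6.
Cycle lengths of π_7 on ℤ/27ℤ: [9, 9, 3, 3, 1, 1, 1]; 7 cycles in total.
sign(π) = (−1)^{n − #cycles} = (−1)^{27−7} = (−1)^20 = +1.

+1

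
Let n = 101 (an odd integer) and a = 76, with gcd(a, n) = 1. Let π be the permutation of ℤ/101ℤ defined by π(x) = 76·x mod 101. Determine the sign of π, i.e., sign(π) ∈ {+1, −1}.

Start at x=80: 80 → 20 → 5 → 77 → 95 → 49 → 88 → … (one orbit).
The orbit structure of x ↦ 76x mod 101: 3 orbits of sizes [50, 50, 1].
With 3 cycles on 101 points, sign = (−1)^{101−3} = +1.
Zolotarev: (76|101) = +1, matching the cycle-count sign.

+1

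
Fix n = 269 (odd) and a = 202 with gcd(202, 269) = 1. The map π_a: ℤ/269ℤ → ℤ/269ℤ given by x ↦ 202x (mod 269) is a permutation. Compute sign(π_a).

Orbit of 41 under x↦202x: [41, 212, 53, 215, 121, 232, 58]… (length divides ord_269(202)).
π_202 has 3 disjoint cycles with lengths [134, 134, 1] on {0,…,268}.
269 − 3 = 266 transpositions; sign(π) = (−1)^266 = +1.
(202|269)_J = +1 (Zolotarev's lemma cross-check).

+1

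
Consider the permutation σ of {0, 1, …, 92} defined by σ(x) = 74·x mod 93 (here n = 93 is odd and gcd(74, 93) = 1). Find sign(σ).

Start at x=17: 17 → 49 → 92 → 19 → 11 → 70 → 65 → … (one orbit).
π_74 has 5 disjoint cycles with lengths [30, 30, 30, 2, 1] on {0,…,92}.
93 − 5 = 88 transpositions; sign(π) = (−1)^88 = +1.
Via Zolotarev, sign(π_{74}) = (74|93) = +1.

+1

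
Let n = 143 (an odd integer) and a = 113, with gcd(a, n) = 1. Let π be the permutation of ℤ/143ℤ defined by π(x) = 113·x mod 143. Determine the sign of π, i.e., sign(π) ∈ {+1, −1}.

Trace 9: π^k(9) = [9, 16, 92, 100, 3, 53, 126] for k=0..6.
15 cycles of lengths [15, 15, 15, 15, 15, 15, 15, 15, 5, 5, 3, 3, 3, 3, 1].
n − c = 143 − 15 = 128; sign = (−1)^128 = +1.
Check: (113/143) = +1 by Zolotarev.

+1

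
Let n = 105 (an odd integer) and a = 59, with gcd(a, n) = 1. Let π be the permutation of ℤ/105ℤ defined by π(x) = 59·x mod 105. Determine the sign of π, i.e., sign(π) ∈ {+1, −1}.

+1

Orbit of 104 under x↦59x: [104, 46, 89, 1, 59, 16]… (length divides ord_105(59)).
Cycle type of π: 6×15 + 2×7 + 1; total 23 cycles.
Σ(ℓ_i−1) = 105−23 = 82; sign = (−1)^82 = +1.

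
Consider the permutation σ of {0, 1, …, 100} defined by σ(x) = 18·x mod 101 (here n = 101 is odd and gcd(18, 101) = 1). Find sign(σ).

Orbit of 82 under x↦18x: [82, 62, 5, 90, 4, 72, 84]… (length divides ord_101(18)).
2 cycles of lengths [100, 1].
n − c = 101 − 2 = 99; sign = (−1)^99 = -1.

-1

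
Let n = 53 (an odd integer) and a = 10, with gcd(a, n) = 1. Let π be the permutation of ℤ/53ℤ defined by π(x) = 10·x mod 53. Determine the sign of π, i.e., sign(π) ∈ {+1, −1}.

Trace 16: π^k(16) = [16, 1, 10, 47, 46, 36, 42] for k=0..6.
The orbit structure of x ↦ 10x mod 53: 5 orbits of sizes [13, 13, 13, 13, 1].
Σ(ℓ_i−1) = 53−5 = 48; sign = (−1)^48 = +1.

+1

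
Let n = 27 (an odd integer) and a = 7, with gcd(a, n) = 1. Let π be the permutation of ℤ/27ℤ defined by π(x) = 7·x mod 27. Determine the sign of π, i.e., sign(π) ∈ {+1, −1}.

Orbit of 16 under x↦7x: [16, 4, 1, 7, 22, 19, 25]… (length divides ord_27(7)).
Decompose π into cycles: lengths [9, 9, 3, 3, 1, 1, 1] (7 cycles, including the fixed point 0).
sign(π) = (−1)^{n − #cycles} = (−1)^{27−7} = (−1)^20 = +1.

+1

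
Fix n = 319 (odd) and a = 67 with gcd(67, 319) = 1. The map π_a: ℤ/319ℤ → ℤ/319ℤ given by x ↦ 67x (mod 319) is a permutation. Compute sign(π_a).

Trace 45: π^k(45) = [45, 144, 78, 122, 199, 254, 111] for k=0..6.
33 cycles of lengths [14, 14, 14, 14, 14, 14, 14, 14, 14, 14, 14, 14, 14, 14, 14, 14, 14, 14, 14, 14, 14, 14, 1, 1, 1, 1, 1, 1, 1, 1, 1, 1, 1].
Σ(ℓ_i−1) = 319−33 = 286; sign = (−1)^286 = +1.

+1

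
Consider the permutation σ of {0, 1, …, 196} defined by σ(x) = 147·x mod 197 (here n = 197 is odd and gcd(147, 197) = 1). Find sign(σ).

-1

Start at x=143: 143 → 139 → 142 → 189 → 6 → 94 → 28 → … (one orbit).
Cycle lengths of π_147 on ℤ/197ℤ: [196, 1]; 2 cycles in total.
197 − 2 = 195 transpositions; sign(π) = (−1)^195 = -1.
Via Zolotarev, sign(π_{147}) = (147|197) = -1.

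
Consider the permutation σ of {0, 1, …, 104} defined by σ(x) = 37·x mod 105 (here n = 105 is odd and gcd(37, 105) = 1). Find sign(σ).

Start at x=1: 1 → 37 → 4 → 43 → 16 → 67 → 64 → … (one orbit).
Cycle type of π: 12×6 + 4×3 + 3×6 + 1×3; total 18 cycles.
18 cycles on 105: each ℓ→(−1)^(ℓ−1), product (−1)^87 = -1.
(37|105)_J = -1 (Zolotarev's lemma cross-check).

-1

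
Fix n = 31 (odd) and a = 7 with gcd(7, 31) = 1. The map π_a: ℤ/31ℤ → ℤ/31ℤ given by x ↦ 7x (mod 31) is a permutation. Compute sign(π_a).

Start at x=18: 18 → 2 → 14 → 5 → 4 → 28 → 10 → … (one orbit).
Decompose π into cycles: lengths [15, 15, 1] (3 cycles, including the fixed point 0).
31 − 3 = 28 transpositions; sign(π) = (−1)^28 = +1.
The Jacobi symbol (7|31) = +1 (Zolotarev) agrees.

+1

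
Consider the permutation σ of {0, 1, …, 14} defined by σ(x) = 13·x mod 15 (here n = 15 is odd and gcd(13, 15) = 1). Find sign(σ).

-1

Start at x=4: 4 → 7 → 1 → 13 → 4 (one orbit).
Cycle type of π: 4×3 + 1×3; total 6 cycles.
With 6 cycles on 15 points, sign = (−1)^{15−6} = -1.
The Jacobi symbol (13|15) = -1 (Zolotarev) agrees.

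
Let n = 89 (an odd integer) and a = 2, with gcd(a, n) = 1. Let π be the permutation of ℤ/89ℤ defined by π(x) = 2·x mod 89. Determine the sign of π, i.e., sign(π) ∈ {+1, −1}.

+1

Start at x=2: 2 → 4 → 8 → 16 → 32 → 64 → 39 → … (one orbit).
Cycle lengths of π_2 on ℤ/89ℤ: [11, 11, 11, 11, 11, 11, 11, 11, 1]; 9 cycles in total.
89 − 9 = 80 transpositions; sign(π) = (−1)^80 = +1.
Via Zolotarev, sign(π_{2}) = (2|89) = +1.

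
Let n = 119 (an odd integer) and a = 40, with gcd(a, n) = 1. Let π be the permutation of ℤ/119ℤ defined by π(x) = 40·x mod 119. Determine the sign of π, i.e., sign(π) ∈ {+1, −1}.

+1

Orbit of 90 under x↦40x: [90, 30, 10, 43, 54, 18, 6]… (length divides ord_119(40)).
Cycle type of π: 48×2 + 16 + 6 + 1; total 5 cycles.
119 − 5 = 114 transpositions; sign(π) = (−1)^114 = +1.
Check: (40/119) = +1 by Zolotarev.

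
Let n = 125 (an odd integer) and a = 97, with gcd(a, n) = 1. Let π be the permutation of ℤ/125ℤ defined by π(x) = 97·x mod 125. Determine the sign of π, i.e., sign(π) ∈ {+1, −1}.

Orbit of 58 under x↦97x: [58, 1, 97, 34, 48, 31, 7]… (length divides ord_125(97)).
π_97 has 4 disjoint cycles with lengths [100, 20, 4, 1] on {0,…,124}.
With 4 cycles on 125 points, sign = (−1)^{125−4} = -1.
Check: (97/125) = -1 by Zolotarev.

-1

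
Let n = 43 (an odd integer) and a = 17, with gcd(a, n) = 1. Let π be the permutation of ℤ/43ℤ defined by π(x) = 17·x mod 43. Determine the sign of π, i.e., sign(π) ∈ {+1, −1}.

+1

Orbit of 24 under x↦17x: [24, 21, 13, 6, 16, 14, 23]… (length divides ord_43(17)).
3 cycles of lengths [21, 21, 1].
Σ(ℓ_i−1) = 43−3 = 40; sign = (−1)^40 = +1.
Check: (17/43) = +1 by Zolotarev.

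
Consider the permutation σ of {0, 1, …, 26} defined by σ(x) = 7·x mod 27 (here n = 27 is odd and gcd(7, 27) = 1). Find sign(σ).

Start at x=13: 13 → 10 → 16 → 4 → 1 → 7 → 22 → … (one orbit).
Decompose π into cycles: lengths [9, 9, 3, 3, 1, 1, 1] (7 cycles, including the fixed point 0).
sign(π) = (−1)^{n − #cycles} = (−1)^{27−7} = (−1)^20 = +1.
The Jacobi symbol (7|27) = +1 (Zolotarev) agrees.

+1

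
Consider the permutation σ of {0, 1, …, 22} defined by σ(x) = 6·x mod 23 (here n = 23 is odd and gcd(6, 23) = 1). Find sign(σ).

+1

Trace 8: π^k(8) = [8, 2, 12, 3, 18, 16, 4] for k=0..6.
3 cycles of lengths [11, 11, 1].
sign(π) = (−1)^{n − #cycles} = (−1)^{23−3} = (−1)^20 = +1.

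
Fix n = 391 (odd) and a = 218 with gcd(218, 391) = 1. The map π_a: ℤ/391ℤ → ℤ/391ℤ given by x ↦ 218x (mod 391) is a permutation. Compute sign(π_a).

Start at x=113: 113 → 1 → 218 → 213 → 296 → 13 → 97 → … (one orbit).
The orbit structure of x ↦ 218x mod 391: 5 orbits of sizes [176, 176, 22, 16, 1].
With 5 cycles on 391 points, sign = (−1)^{391−5} = +1.
Via Zolotarev, sign(π_{218}) = (218|391) = +1.

+1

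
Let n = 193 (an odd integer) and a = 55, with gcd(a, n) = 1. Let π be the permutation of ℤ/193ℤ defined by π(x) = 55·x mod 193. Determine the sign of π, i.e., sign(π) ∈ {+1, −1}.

+1

Trace 85: π^k(85) = [85, 43, 49, 186, 1, 55, 130] for k=0..6.
Cycle type of π: 24×8 + 1; total 9 cycles.
With 9 cycles on 193 points, sign = (−1)^{193−9} = +1.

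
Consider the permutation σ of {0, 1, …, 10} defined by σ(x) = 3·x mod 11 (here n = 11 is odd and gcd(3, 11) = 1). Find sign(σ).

+1

Orbit of 4 under x↦3x: [4, 1, 3, 9, 5]… (length divides ord_11(3)).
The orbit structure of x ↦ 3x mod 11: 3 orbits of sizes [5, 5, 1].
sign(π) = (−1)^{n − #cycles} = (−1)^{11−3} = (−1)^8 = +1.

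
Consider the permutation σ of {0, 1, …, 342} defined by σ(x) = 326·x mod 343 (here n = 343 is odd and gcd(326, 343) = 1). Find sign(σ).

+1

Orbit of 71 under x↦326x: [71, 165, 282, 8, 207, 254, 141]… (length divides ord_343(326)).
7 cycles of lengths [147, 147, 21, 21, 3, 3, 1].
343 − 7 = 336 transpositions; sign(π) = (−1)^336 = +1.
Zolotarev: (326|343) = +1, matching the cycle-count sign.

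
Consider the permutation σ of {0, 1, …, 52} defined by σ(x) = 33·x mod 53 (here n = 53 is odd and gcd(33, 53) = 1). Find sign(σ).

Start at x=1: 1 → 33 → 29 → 3 → 46 → 34 → 9 → … (one orbit).
π_33 has 2 disjoint cycles with lengths [52, 1] on {0,…,52}.
n − c = 53 − 2 = 51; sign = (−1)^51 = -1.

-1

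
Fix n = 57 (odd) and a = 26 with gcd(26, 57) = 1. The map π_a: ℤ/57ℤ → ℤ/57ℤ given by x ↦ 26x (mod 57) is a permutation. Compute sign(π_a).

-1

Orbit of 7 under x↦26x: [7, 11, 1, 26, 49, 20]… (length divides ord_57(26)).
Cycle lengths of π_26 on ℤ/57ℤ: [6, 6, 6, 6, 6, 6, 3, 3, 3, 3, 3, 3, 2, 1]; 14 cycles in total.
With 14 cycles on 57 points, sign = (−1)^{57−14} = -1.
Zolotarev: (26|57) = -1, matching the cycle-count sign.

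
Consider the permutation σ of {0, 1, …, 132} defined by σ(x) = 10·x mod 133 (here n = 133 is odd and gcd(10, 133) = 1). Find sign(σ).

Start at x=1: 1 → 10 → 100 → 69 → 25 → 117 → 106 → … (one orbit).
π_10 has 9 disjoint cycles with lengths [18, 18, 18, 18, 18, 18, 18, 6, 1] on {0,…,132}.
With 9 cycles on 133 points, sign = (−1)^{133−9} = +1.
Via Zolotarev, sign(π_{10}) = (10|133) = +1.

+1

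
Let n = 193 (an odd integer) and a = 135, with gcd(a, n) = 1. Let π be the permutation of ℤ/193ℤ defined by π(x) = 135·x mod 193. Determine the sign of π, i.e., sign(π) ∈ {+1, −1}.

Orbit of 117 under x↦135x: [117, 162, 61, 129, 45, 92, 68]… (length divides ord_193(135)).
Cycle type of π: 192 + 1; total 2 cycles.
193 − 2 = 191 transpositions; sign(π) = (−1)^191 = -1.
Via Zolotarev, sign(π_{135}) = (135|193) = -1.

-1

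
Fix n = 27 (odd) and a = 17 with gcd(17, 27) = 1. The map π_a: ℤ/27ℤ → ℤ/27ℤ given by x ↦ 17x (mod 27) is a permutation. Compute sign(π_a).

Trace 8: π^k(8) = [8, 1, 17, 19, 26, 10] for k=0..5.
π_17 has 8 disjoint cycles with lengths [6, 6, 6, 2, 2, 2, 2, 1] on {0,…,26}.
27 − 8 = 19 transpositions; sign(π) = (−1)^19 = -1.
Check: (17/27) = -1 by Zolotarev.

-1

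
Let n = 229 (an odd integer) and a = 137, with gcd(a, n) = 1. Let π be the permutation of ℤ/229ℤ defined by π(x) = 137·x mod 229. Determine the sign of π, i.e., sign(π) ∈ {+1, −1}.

Trace 77: π^k(77) = [77, 15, 223, 94, 54, 70, 201] for k=0..6.
Cycle lengths of π_137 on ℤ/229ℤ: [228, 1]; 2 cycles in total.
Σ(ℓ_i−1) = 229−2 = 227; sign = (−1)^227 = -1.
Zolotarev: (137|229) = -1, matching the cycle-count sign.

-1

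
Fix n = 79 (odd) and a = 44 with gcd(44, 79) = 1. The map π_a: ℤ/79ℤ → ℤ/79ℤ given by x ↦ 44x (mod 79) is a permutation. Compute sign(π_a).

+1

Trace 22: π^k(22) = [22, 20, 11, 10, 45, 5, 62] for k=0..6.
π_44 has 3 disjoint cycles with lengths [39, 39, 1] on {0,…,78}.
n − c = 79 − 3 = 76; sign = (−1)^76 = +1.
(44|79)_J = +1 (Zolotarev's lemma cross-check).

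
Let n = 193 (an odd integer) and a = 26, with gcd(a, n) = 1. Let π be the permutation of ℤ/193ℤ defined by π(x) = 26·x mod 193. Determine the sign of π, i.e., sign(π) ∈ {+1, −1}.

Trace 37: π^k(37) = [37, 190, 115, 95, 154, 144, 77] for k=0..6.
Cycle type of π: 192 + 1; total 2 cycles.
Σ(ℓ_i−1) = 193−2 = 191; sign = (−1)^191 = -1.

-1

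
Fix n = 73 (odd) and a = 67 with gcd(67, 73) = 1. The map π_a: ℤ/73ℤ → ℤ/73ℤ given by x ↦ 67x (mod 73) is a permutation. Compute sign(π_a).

Trace 41: π^k(41) = [41, 46, 16, 50, 65, 48, 4] for k=0..6.
Cycle lengths of π_67 on ℤ/73ℤ: [36, 36, 1]; 3 cycles in total.
3 cycles on 73: each ℓ→(−1)^(ℓ−1), product (−1)^70 = +1.

+1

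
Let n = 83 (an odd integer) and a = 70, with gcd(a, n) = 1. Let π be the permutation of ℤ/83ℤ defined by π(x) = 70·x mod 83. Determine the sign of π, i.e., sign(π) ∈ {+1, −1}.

Start at x=4: 4 → 31 → 12 → 10 → 36 → 30 → 25 → … (one orbit).
Decompose π into cycles: lengths [41, 41, 1] (3 cycles, including the fixed point 0).
With 3 cycles on 83 points, sign = (−1)^{83−3} = +1.

+1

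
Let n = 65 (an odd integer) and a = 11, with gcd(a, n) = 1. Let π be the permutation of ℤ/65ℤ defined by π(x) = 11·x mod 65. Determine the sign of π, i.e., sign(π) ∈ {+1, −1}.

-1

Orbit of 46 under x↦11x: [46, 51, 41, 61, 21, 36, 6]… (length divides ord_65(11)).
Cycle type of π: 12×5 + 1×5; total 10 cycles.
sign(π) = (−1)^{n − #cycles} = (−1)^{65−10} = (−1)^55 = -1.
Zolotarev: (11|65) = -1, matching the cycle-count sign.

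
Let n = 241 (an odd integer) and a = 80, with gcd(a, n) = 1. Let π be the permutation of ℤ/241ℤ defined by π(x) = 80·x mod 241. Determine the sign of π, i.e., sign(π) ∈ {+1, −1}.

+1

Trace 116: π^k(116) = [116, 122, 120, 201, 174, 183, 180] for k=0..6.
Cycle lengths of π_80 on ℤ/241ℤ: [120, 120, 1]; 3 cycles in total.
Σ(ℓ_i−1) = 241−3 = 238; sign = (−1)^238 = +1.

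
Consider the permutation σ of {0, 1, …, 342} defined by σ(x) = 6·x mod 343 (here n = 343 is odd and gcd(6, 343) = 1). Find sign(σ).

Trace 286: π^k(286) = [286, 1, 6, 36, 216, 267, 230] for k=0..6.
π_6 has 10 disjoint cycles with lengths [98, 98, 98, 14, 14, 14, 2, 2, 2, 1] on {0,…,342}.
10 cycles on 343: each ℓ→(−1)^(ℓ−1), product (−1)^333 = -1.
Via Zolotarev, sign(π_{6}) = (6|343) = -1.

-1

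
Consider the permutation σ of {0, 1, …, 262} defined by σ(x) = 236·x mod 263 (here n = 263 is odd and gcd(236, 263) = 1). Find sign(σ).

-1

Orbit of 105 under x↦236x: [105, 58, 12, 202, 69, 241, 68]… (length divides ord_263(236)).
π_236 has 2 disjoint cycles with lengths [262, 1] on {0,…,262}.
sign(π) = (−1)^{n − #cycles} = (−1)^{263−2} = (−1)^261 = -1.
(236|263)_J = -1 (Zolotarev's lemma cross-check).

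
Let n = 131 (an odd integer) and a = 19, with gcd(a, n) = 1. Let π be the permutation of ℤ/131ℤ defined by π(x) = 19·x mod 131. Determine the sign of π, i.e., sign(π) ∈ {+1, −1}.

-1

Orbit of 52 under x↦19x: [52, 71, 39, 86, 62, 130, 112]… (length divides ord_131(19)).
π_19 has 6 disjoint cycles with lengths [26, 26, 26, 26, 26, 1] on {0,…,130}.
With 6 cycles on 131 points, sign = (−1)^{131−6} = -1.
The Jacobi symbol (19|131) = -1 (Zolotarev) agrees.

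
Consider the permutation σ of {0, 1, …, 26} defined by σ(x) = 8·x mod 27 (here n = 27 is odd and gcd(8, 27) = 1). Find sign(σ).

Orbit of 26 under x↦8x: [26, 19, 17, 1, 8, 10]… (length divides ord_27(8)).
Cycle type of π: 6×3 + 2×4 + 1; total 8 cycles.
With 8 cycles on 27 points, sign = (−1)^{27−8} = -1.

-1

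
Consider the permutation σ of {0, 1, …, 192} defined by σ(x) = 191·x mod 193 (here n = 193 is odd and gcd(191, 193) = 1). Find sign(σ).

Start at x=42: 42 → 109 → 168 → 50 → 93 → 7 → 179 → … (one orbit).
π_191 has 3 disjoint cycles with lengths [96, 96, 1] on {0,…,192}.
3 cycles on 193: each ℓ→(−1)^(ℓ−1), product (−1)^190 = +1.

+1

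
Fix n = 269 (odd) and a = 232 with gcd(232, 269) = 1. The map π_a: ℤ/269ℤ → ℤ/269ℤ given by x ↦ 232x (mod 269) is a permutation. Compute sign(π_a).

Start at x=239: 239 → 34 → 87 → 9 → 205 → 216 → 78 → … (one orbit).
Cycle lengths of π_232 on ℤ/269ℤ: [134, 134, 1]; 3 cycles in total.
sign(π) = (−1)^{n − #cycles} = (−1)^{269−3} = (−1)^266 = +1.

+1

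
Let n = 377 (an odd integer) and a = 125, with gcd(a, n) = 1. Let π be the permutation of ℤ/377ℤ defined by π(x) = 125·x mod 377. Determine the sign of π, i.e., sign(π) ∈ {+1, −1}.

Start at x=109: 109 → 53 → 216 → 233 → 96 → 313 → 294 → … (one orbit).
Cycle type of π: 28×12 + 14×2 + 4×3 + 1; total 18 cycles.
18 cycles on 377: each ℓ→(−1)^(ℓ−1), product (−1)^359 = -1.

-1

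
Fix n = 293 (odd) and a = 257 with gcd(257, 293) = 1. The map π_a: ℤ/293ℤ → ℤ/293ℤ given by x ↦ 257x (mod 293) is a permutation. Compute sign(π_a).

Orbit of 84 under x↦257x: [84, 199, 161, 64, 40, 25, 272]… (length divides ord_293(257)).
The orbit structure of x ↦ 257x mod 293: 3 orbits of sizes [146, 146, 1].
293 − 3 = 290 transpositions; sign(π) = (−1)^290 = +1.
Check: (257/293) = +1 by Zolotarev.

+1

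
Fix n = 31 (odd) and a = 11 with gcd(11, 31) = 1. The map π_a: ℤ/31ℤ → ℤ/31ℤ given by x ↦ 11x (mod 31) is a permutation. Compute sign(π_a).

Trace 11: π^k(11) = [11, 28, 29, 9, 6, 4, 13] for k=0..6.
Cycle lengths of π_11 on ℤ/31ℤ: [30, 1]; 2 cycles in total.
sign(π) = (−1)^{n − #cycles} = (−1)^{31−2} = (−1)^29 = -1.
Check: (11/31) = -1 by Zolotarev.

-1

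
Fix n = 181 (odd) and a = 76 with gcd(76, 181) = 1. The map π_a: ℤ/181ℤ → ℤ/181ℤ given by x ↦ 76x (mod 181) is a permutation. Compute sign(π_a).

-1

Orbit of 22 under x↦76x: [22, 43, 10, 36, 21, 148, 26]… (length divides ord_181(76)).
Cycle type of π: 180 + 1; total 2 cycles.
sign(π) = (−1)^{n − #cycles} = (−1)^{181−2} = (−1)^179 = -1.
Zolotarev: (76|181) = -1, matching the cycle-count sign.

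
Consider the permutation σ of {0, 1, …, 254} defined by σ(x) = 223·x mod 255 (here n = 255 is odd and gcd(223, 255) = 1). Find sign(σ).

Trace 4: π^k(4) = [4, 127, 16, 253, 64, 247, 1] for k=0..6.
Cycle lengths of π_223 on ℤ/255ℤ: [8, 8, 8, 8, 8, 8, 8, 8, 8, 8, 8, 8, 8, 8, 8, 8, 8, 8, 8, 8, 8, 8, 8, 8, 8, 8, 8, 8, 8, 8, 4, 4, 4, 1, 1, 1]; 36 cycles in total.
36 cycles on 255: each ℓ→(−1)^(ℓ−1), product (−1)^219 = -1.

-1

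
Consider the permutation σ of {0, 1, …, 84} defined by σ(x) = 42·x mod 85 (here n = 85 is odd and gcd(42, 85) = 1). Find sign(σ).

Trace 53: π^k(53) = [53, 16, 77, 4, 83, 1, 42] for k=0..6.
Cycle type of π: 8×10 + 4 + 1; total 12 cycles.
sign(π) = (−1)^{n − #cycles} = (−1)^{85−12} = (−1)^73 = -1.
Check: (42/85) = -1 by Zolotarev.

-1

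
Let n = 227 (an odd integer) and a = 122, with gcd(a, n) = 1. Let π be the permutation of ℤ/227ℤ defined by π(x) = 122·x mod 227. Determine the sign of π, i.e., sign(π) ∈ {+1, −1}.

+1

Start at x=207: 207 → 57 → 144 → 89 → 189 → 131 → 92 → … (one orbit).
The orbit structure of x ↦ 122x mod 227: 3 orbits of sizes [113, 113, 1].
sign(π) = (−1)^{n − #cycles} = (−1)^{227−3} = (−1)^224 = +1.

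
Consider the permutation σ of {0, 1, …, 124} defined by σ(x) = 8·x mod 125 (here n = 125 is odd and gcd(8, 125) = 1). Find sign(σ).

Trace 51: π^k(51) = [51, 33, 14, 112, 21, 43, 94] for k=0..6.
Decompose π into cycles: lengths [100, 20, 4, 1] (4 cycles, including the fixed point 0).
sign(π) = (−1)^{n − #cycles} = (−1)^{125−4} = (−1)^121 = -1.
Check: (8/125) = -1 by Zolotarev.

-1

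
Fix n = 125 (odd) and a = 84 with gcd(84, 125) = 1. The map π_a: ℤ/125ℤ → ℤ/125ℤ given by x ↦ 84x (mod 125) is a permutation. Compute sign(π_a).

+1

Start at x=36: 36 → 24 → 16 → 94 → 21 → 14 → 51 → … (one orbit).
Decompose π into cycles: lengths [50, 50, 10, 10, 2, 2, 1] (7 cycles, including the fixed point 0).
7 cycles on 125: each ℓ→(−1)^(ℓ−1), product (−1)^118 = +1.
Zolotarev: (84|125) = +1, matching the cycle-count sign.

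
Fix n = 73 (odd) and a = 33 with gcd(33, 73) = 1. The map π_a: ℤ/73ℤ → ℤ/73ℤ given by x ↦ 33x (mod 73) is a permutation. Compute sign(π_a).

Orbit of 26 under x↦33x: [26, 55, 63, 35, 60, 9, 5]… (length divides ord_73(33)).
π_33 has 2 disjoint cycles with lengths [72, 1] on {0,…,72}.
n − c = 73 − 2 = 71; sign = (−1)^71 = -1.

-1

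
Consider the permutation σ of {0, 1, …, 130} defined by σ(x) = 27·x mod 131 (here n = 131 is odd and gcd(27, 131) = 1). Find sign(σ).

Start at x=48: 48 → 117 → 15 → 12 → 62 → 102 → 3 → … (one orbit).
Cycle lengths of π_27 on ℤ/131ℤ: [65, 65, 1]; 3 cycles in total.
3 cycles on 131: each ℓ→(−1)^(ℓ−1), product (−1)^128 = +1.

+1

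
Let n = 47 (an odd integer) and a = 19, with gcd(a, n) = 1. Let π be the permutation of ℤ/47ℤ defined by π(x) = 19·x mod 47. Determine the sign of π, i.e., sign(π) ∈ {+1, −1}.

Orbit of 45 under x↦19x: [45, 9, 30, 6, 20, 4, 29]… (length divides ord_47(19)).
Cycle type of π: 46 + 1; total 2 cycles.
47 − 2 = 45 transpositions; sign(π) = (−1)^45 = -1.
Via Zolotarev, sign(π_{19}) = (19|47) = -1.

-1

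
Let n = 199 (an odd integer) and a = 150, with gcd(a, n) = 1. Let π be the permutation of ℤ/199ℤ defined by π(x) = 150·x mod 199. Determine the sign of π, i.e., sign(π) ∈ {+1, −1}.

Trace 32: π^k(32) = [32, 24, 18, 113, 35, 76, 57] for k=0..6.
2 cycles of lengths [198, 1].
sign(π) = (−1)^{n − #cycles} = (−1)^{199−2} = (−1)^197 = -1.
Via Zolotarev, sign(π_{150}) = (150|199) = -1.

-1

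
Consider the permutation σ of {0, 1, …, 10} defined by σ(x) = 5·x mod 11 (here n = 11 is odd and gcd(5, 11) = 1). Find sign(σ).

+1

Start at x=5: 5 → 3 → 4 → 9 → 1 → 5 (one orbit).
π_5 has 3 disjoint cycles with lengths [5, 5, 1] on {0,…,10}.
11 − 3 = 8 transpositions; sign(π) = (−1)^8 = +1.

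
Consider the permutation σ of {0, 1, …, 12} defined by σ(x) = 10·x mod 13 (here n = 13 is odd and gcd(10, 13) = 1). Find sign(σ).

+1

Trace 12: π^k(12) = [12, 3, 4, 1, 10, 9] for k=0..5.
3 cycles of lengths [6, 6, 1].
13 − 3 = 10 transpositions; sign(π) = (−1)^10 = +1.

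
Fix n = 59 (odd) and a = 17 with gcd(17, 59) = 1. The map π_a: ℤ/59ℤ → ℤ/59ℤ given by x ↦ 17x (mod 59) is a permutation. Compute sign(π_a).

Start at x=1: 1 → 17 → 53 → 16 → 36 → 22 → 20 → … (one orbit).
Cycle type of π: 29×2 + 1; total 3 cycles.
3 cycles on 59: each ℓ→(−1)^(ℓ−1), product (−1)^56 = +1.
The Jacobi symbol (17|59) = +1 (Zolotarev) agrees.

+1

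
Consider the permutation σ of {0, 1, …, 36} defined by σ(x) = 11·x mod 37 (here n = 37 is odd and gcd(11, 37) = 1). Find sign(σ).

+1

Trace 36: π^k(36) = [36, 26, 27, 1, 11, 10] for k=0..5.
Cycle lengths of π_11 on ℤ/37ℤ: [6, 6, 6, 6, 6, 6, 1]; 7 cycles in total.
With 7 cycles on 37 points, sign = (−1)^{37−7} = +1.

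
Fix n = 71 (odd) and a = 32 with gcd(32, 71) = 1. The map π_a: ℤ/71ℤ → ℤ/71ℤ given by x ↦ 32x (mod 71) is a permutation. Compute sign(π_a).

+1

Trace 30: π^k(30) = [30, 37, 48, 45, 20, 1, 32] for k=0..6.
π_32 has 11 disjoint cycles with lengths [7, 7, 7, 7, 7, 7, 7, 7, 7, 7, 1] on {0,…,70}.
sign(π) = (−1)^{n − #cycles} = (−1)^{71−11} = (−1)^60 = +1.
Via Zolotarev, sign(π_{32}) = (32|71) = +1.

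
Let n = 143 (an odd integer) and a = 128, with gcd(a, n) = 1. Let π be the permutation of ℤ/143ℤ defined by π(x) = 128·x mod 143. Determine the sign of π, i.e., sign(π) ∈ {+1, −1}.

Orbit of 138 under x↦128x: [138, 75, 19, 1, 128, 82, 57]… (length divides ord_143(128)).
Cycle type of π: 60×2 + 12 + 10 + 1; total 5 cycles.
143 − 5 = 138 transpositions; sign(π) = (−1)^138 = +1.

+1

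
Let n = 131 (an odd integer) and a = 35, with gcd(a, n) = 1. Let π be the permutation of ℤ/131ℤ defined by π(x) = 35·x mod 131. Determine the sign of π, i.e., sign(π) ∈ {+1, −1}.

Start at x=7: 7 → 114 → 60 → 4 → 9 → 53 → 21 → … (one orbit).
Cycle type of π: 65×2 + 1; total 3 cycles.
sign(π) = (−1)^{n − #cycles} = (−1)^{131−3} = (−1)^128 = +1.
Zolotarev: (35|131) = +1, matching the cycle-count sign.

+1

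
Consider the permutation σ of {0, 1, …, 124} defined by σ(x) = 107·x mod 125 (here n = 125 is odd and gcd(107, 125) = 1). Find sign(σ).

Trace 124: π^k(124) = [124, 18, 51, 82, 24, 68, 26] for k=0..6.
12 cycles of lengths [20, 20, 20, 20, 20, 4, 4, 4, 4, 4, 4, 1].
sign(π) = (−1)^{n − #cycles} = (−1)^{125−12} = (−1)^113 = -1.
Check: (107/125) = -1 by Zolotarev.

-1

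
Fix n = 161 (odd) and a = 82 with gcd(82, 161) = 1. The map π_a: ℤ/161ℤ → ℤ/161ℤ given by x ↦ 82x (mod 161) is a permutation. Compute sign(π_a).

Trace 6: π^k(6) = [6, 9, 94, 141, 131, 116, 13] for k=0..6.
Decompose π into cycles: lengths [66, 66, 11, 11, 6, 1] (6 cycles, including the fixed point 0).
sign(π) = (−1)^{n − #cycles} = (−1)^{161−6} = (−1)^155 = -1.

-1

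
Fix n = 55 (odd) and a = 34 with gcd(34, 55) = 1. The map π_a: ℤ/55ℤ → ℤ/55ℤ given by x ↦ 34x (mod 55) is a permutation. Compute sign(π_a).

Orbit of 34 under x↦34x: [34, 1]… (length divides ord_55(34)).
33 cycles of lengths [2, 2, 2, 2, 2, 2, 2, 2, 2, 2, 2, 2, 2, 2, 2, 2, 2, 2, 2, 2, 2, 2, 1, 1, 1, 1, 1, 1, 1, 1, 1, 1, 1].
55 − 33 = 22 transpositions; sign(π) = (−1)^22 = +1.
The Jacobi symbol (34|55) = +1 (Zolotarev) agrees.

+1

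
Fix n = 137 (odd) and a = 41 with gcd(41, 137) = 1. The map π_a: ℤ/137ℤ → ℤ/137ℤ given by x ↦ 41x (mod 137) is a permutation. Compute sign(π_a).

Orbit of 100 under x↦41x: [100, 127, 1, 41, 37, 10, 136]… (length divides ord_137(41)).
The orbit structure of x ↦ 41x mod 137: 18 orbits of sizes [8, 8, 8, 8, 8, 8, 8, 8, 8, 8, 8, 8, 8, 8, 8, 8, 8, 1].
n − c = 137 − 18 = 119; sign = (−1)^119 = -1.
Via Zolotarev, sign(π_{41}) = (41|137) = -1.

-1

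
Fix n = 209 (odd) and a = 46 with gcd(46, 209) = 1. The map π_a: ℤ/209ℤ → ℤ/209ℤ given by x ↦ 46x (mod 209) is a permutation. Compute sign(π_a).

Orbit of 64 under x↦46x: [64, 18, 201, 50, 1, 46, 26]… (length divides ord_209(46)).
The orbit structure of x ↦ 46x mod 209: 11 orbits of sizes [30, 30, 30, 30, 30, 30, 10, 6, 6, 6, 1].
209 − 11 = 198 transpositions; sign(π) = (−1)^198 = +1.
Via Zolotarev, sign(π_{46}) = (46|209) = +1.

+1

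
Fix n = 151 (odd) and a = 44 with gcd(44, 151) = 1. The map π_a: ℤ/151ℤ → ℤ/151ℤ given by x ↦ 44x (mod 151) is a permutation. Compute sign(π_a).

+1

Orbit of 94 under x↦44x: [94, 59, 29, 68, 123, 127, 1]… (length divides ord_151(44)).
Decompose π into cycles: lengths [25, 25, 25, 25, 25, 25, 1] (7 cycles, including the fixed point 0).
Σ(ℓ_i−1) = 151−7 = 144; sign = (−1)^144 = +1.
Check: (44/151) = +1 by Zolotarev.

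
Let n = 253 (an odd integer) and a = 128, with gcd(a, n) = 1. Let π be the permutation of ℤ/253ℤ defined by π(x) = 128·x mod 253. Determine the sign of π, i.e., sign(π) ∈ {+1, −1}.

-1

Trace 144: π^k(144) = [144, 216, 71, 233, 223, 208, 59] for k=0..6.
π_128 has 6 disjoint cycles with lengths [110, 110, 11, 11, 10, 1] on {0,…,252}.
n − c = 253 − 6 = 247; sign = (−1)^247 = -1.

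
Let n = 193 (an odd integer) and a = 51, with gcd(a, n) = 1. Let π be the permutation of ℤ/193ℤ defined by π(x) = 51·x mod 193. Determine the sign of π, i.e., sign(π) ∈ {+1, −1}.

-1

Trace 110: π^k(110) = [110, 13, 84, 38, 8, 22, 157] for k=0..6.
π_51 has 2 disjoint cycles with lengths [192, 1] on {0,…,192}.
With 2 cycles on 193 points, sign = (−1)^{193−2} = -1.
Zolotarev: (51|193) = -1, matching the cycle-count sign.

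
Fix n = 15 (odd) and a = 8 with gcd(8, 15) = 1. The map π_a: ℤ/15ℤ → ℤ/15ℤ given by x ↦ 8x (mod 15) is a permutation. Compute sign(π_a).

Trace 2: π^k(2) = [2, 1, 8, 4] for k=0..3.
π_8 has 5 disjoint cycles with lengths [4, 4, 4, 2, 1] on {0,…,14}.
n − c = 15 − 5 = 10; sign = (−1)^10 = +1.
(8|15)_J = +1 (Zolotarev's lemma cross-check).

+1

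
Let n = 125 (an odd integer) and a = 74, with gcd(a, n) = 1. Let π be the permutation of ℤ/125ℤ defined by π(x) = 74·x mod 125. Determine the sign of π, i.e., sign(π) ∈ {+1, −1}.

+1

Orbit of 49 under x↦74x: [49, 1, 74, 101, 99, 76, 124]… (length divides ord_125(74)).
Cycle type of π: 10×10 + 2×12 + 1; total 23 cycles.
With 23 cycles on 125 points, sign = (−1)^{125−23} = +1.
Zolotarev: (74|125) = +1, matching the cycle-count sign.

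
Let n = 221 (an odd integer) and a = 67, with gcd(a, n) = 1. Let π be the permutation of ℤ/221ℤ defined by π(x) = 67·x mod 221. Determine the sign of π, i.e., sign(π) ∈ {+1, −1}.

-1

Orbit of 205 under x↦67x: [205, 33, 1, 67, 69, 203, 120]… (length divides ord_221(67)).
Decompose π into cycles: lengths [12, 12, 12, 12, 12, 12, 12, 12, 12, 12, 12, 12, 12, 12, 12, 12, 12, 2, 2, 2, 2, 2, 2, 2, 2, 1] (26 cycles, including the fixed point 0).
26 cycles on 221: each ℓ→(−1)^(ℓ−1), product (−1)^195 = -1.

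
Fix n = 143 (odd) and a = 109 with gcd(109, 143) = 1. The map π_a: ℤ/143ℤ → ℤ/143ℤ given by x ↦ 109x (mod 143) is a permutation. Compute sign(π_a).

+1

Start at x=12: 12 → 21 → 1 → 109 → 12 (one orbit).
Decompose π into cycles: lengths [4, 4, 4, 4, 4, 4, 4, 4, 4, 4, 4, 4, 4, 4, 4, 4, 4, 4, 4, 4, 4, 4, 4, 4, 4, 4, 4, 4, 4, 4, 4, 4, 4, 2, 2, 2, 2, 2, 1] (39 cycles, including the fixed point 0).
With 39 cycles on 143 points, sign = (−1)^{143−39} = +1.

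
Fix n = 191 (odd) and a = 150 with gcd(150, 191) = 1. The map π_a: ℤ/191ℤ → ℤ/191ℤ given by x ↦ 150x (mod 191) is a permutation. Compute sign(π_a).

Start at x=69: 69 → 36 → 52 → 160 → 125 → 32 → 25 → … (one orbit).
The orbit structure of x ↦ 150x mod 191: 11 orbits of sizes [19, 19, 19, 19, 19, 19, 19, 19, 19, 19, 1].
191 − 11 = 180 transpositions; sign(π) = (−1)^180 = +1.
(150|191)_J = +1 (Zolotarev's lemma cross-check).

+1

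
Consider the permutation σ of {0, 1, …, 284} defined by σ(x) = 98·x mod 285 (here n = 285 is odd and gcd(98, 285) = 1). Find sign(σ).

Trace 143: π^k(143) = [143, 49, 242, 61, 278, 169, 32] for k=0..6.
Decompose π into cycles: lengths [36, 36, 36, 36, 36, 36, 18, 18, 18, 4, 4, 4, 2, 1] (14 cycles, including the fixed point 0).
14 cycles on 285: each ℓ→(−1)^(ℓ−1), product (−1)^271 = -1.

-1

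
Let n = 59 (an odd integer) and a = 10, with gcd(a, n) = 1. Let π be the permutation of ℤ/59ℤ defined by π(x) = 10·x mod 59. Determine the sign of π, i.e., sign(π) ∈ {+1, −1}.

-1

Orbit of 52 under x↦10x: [52, 48, 8, 21, 33, 35, 55]… (length divides ord_59(10)).
Cycle type of π: 58 + 1; total 2 cycles.
59 − 2 = 57 transpositions; sign(π) = (−1)^57 = -1.
(10|59)_J = -1 (Zolotarev's lemma cross-check).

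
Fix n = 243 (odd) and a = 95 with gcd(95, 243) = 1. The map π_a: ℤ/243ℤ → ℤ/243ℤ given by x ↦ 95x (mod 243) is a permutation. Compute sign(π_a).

Orbit of 166 under x↦95x: [166, 218, 55, 122, 169, 17, 157]… (length divides ord_243(95)).
π_95 has 6 disjoint cycles with lengths [162, 54, 18, 6, 2, 1] on {0,…,242}.
243 − 6 = 237 transpositions; sign(π) = (−1)^237 = -1.

-1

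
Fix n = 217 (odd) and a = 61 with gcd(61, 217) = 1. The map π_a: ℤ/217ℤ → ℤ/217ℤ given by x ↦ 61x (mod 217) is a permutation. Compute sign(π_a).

Orbit of 32 under x↦61x: [32, 216, 156, 185, 1, 61]… (length divides ord_217(61)).
47 cycles of lengths [6, 6, 6, 6, 6, 6, 6, 6, 6, 6, 6, 6, 6, 6, 6, 6, 6, 6, 6, 6, 6, 6, 6, 6, 6, 6, 6, 6, 6, 6, 6, 2, 2, 2, 2, 2, 2, 2, 2, 2, 2, 2, 2, 2, 2, 2, 1].
217 − 47 = 170 transpositions; sign(π) = (−1)^170 = +1.
Zolotarev: (61|217) = +1, matching the cycle-count sign.

+1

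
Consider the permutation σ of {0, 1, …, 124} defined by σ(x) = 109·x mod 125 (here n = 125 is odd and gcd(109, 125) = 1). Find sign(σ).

+1

Trace 101: π^k(101) = [101, 9, 106, 54, 11, 74, 66] for k=0..6.
The orbit structure of x ↦ 109x mod 125: 7 orbits of sizes [50, 50, 10, 10, 2, 2, 1].
7 cycles on 125: each ℓ→(−1)^(ℓ−1), product (−1)^118 = +1.
The Jacobi symbol (109|125) = +1 (Zolotarev) agrees.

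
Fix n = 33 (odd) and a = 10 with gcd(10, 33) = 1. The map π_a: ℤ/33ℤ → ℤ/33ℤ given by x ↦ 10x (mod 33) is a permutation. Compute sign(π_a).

Orbit of 1 under x↦10x: [1, 10]… (length divides ord_33(10)).
Cycle type of π: 2×15 + 1×3; total 18 cycles.
33 − 18 = 15 transpositions; sign(π) = (−1)^15 = -1.
Check: (10/33) = -1 by Zolotarev.

-1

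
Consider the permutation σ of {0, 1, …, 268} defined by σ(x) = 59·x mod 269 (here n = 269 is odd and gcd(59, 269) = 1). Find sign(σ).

-1

Start at x=159: 159 → 235 → 146 → 6 → 85 → 173 → 254 → … (one orbit).
2 cycles of lengths [268, 1].
269 − 2 = 267 transpositions; sign(π) = (−1)^267 = -1.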